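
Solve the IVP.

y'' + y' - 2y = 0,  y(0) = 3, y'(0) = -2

General solution: y = C₁e^x + C₂e^(-2x)
Applying ICs: C₁ = 4/3, C₂ = 5/3
Particular solution: y = (4/3)e^x + (5/3)e^(-2x)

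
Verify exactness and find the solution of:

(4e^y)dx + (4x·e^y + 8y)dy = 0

Verify exactness: ∂M/∂y = ∂N/∂x ✓
Find F(x,y) such that ∂F/∂x = M, ∂F/∂y = N
Solution: 4x·e^y + 4y² = C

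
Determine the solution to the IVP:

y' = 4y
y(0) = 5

General solution: y = Ce^(4x)
Applying IC y(0) = 5:
Particular solution: y = 5e^(4x)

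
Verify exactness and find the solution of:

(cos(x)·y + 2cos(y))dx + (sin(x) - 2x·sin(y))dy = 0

Verify exactness: ∂M/∂y = ∂N/∂x ✓
Find F(x,y) such that ∂F/∂x = M, ∂F/∂y = N
Solution: sin(x)·y + 2x·cos(y) = C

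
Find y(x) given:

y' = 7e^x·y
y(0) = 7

General solution: y = Ce^(7e^x)
Applying IC y(0) = 7:
Particular solution: y = 7e^(7(e^x - 1))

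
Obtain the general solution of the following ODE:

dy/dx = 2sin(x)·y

Separating variables and integrating:
ln|y| = -2cos(x) + C

General solution: y = Ce^(-2cos(x))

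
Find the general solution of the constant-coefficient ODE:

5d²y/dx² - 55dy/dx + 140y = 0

Characteristic equation: 5r² - 55r + 140 = 0
Divide by 5: r² - 11r + 28 = 0
Roots: r = 4, 7 (distinct real)
General solution: y = C₁e^(4x) + C₂e^(7x)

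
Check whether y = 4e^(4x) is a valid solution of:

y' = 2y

Verification:
y = 4e^(4x)
y' = 16e^(4x)
But 2y = 8e^(4x)
y' ≠ 2y — the derivative does not match

No, it is not a solution.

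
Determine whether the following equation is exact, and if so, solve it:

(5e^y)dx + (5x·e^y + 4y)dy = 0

Verify exactness: ∂M/∂y = ∂N/∂x ✓
Find F(x,y) such that ∂F/∂x = M, ∂F/∂y = N
Solution: 5x·e^y + 2y² = C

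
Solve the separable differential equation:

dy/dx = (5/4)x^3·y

Separating variables and integrating:
ln|y| = 5x^4/16 + C

General solution: y = Ce^(5x^4/16)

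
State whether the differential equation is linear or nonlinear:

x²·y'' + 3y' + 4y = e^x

Linear (y and its derivatives appear to the first power only, no products of y terms)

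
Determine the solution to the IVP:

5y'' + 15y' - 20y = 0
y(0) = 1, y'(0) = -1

General solution: y = C₁e^x + C₂e^(-4x)
Applying ICs: C₁ = 3/5, C₂ = 2/5
Particular solution: y = (3/5)e^x + (2/5)e^(-4x)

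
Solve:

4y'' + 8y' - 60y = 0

Characteristic equation: 4r² + 8r - 60 = 0
Divide by 4: r² + 2r - 15 = 0
Roots: r = 3, -5 (distinct real)
General solution: y = C₁e^(3x) + C₂e^(-5x)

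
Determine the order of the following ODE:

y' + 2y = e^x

The order is 1 (highest derivative is of order 1).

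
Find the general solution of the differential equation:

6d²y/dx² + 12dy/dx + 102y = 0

Characteristic equation: 6r² + 12r + 102 = 0
Divide by 6: r² + 2r + 17 = 0
Roots: r = -1 ± 4i (complex conjugates)
General solution: y = e^(-x)(C₁cos(4x) + C₂sin(4x))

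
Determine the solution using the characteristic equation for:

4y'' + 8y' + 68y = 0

Characteristic equation: 4r² + 8r + 68 = 0
Divide by 4: r² + 2r + 17 = 0
Roots: r = -1 ± 4i (complex conjugates)
General solution: y = e^(-x)(C₁cos(4x) + C₂sin(4x))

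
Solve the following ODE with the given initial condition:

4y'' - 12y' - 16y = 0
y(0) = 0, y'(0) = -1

General solution: y = C₁e^(4x) + C₂e^(-x)
Applying ICs: C₁ = -1/5, C₂ = 1/5
Particular solution: y = -(1/5)e^(4x) + (1/5)e^(-x)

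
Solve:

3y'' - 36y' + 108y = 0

Characteristic equation: 3r² - 36r + 108 = 0
Divide by 3: r² - 12r + 36 = 0
Factored: (r - 6)² = 0
Repeated root: r = 6
General solution: y = (C₁ + C₂x)e^(6x)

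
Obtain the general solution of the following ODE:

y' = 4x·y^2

Separating variables and integrating:
-1/y = 2x^2 + C

General solution: y^-1 = -2x^2 + C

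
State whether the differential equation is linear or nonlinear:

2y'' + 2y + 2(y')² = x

Nonlinear ((y')² term)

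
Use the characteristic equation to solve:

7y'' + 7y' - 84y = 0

Characteristic equation: 7r² + 7r - 84 = 0
Divide by 7: r² + r - 12 = 0
Roots: r = 3, -4 (distinct real)
General solution: y = C₁e^(3x) + C₂e^(-4x)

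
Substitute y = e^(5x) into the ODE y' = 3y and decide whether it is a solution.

Verification:
y = e^(5x)
y' = 5e^(5x)
But 3y = 3e^(5x)
y' ≠ 3y — the derivative does not match

No, it is not a solution.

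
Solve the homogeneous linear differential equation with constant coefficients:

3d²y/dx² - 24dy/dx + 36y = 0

Characteristic equation: 3r² - 24r + 36 = 0
Divide by 3: r² - 8r + 12 = 0
Roots: r = 2, 6 (distinct real)
General solution: y = C₁e^(2x) + C₂e^(6x)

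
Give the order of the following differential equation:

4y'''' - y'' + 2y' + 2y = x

The order is 4 (highest derivative is of order 4).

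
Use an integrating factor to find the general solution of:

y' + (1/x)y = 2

Using integrating factor method:

General solution: y = x + C/x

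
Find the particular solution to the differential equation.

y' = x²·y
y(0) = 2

General solution: y = Ce^(x³/3)
Applying IC y(0) = 2:
Particular solution: y = 2e^(x³/3)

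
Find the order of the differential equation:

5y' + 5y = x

The order is 1 (highest derivative is of order 1).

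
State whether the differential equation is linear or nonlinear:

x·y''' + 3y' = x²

Linear (y and its derivatives appear to the first power only, no products of y terms)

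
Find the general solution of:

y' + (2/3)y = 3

Using integrating factor method:

General solution: y = 9/2 + Ce^(-2x/3)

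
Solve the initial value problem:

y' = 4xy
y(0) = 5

General solution: y = Ce^(2x²)
Applying IC y(0) = 5:
Particular solution: y = 5e^(2x²)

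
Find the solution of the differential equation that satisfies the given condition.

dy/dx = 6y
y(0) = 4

General solution: y = Ce^(6x)
Applying IC y(0) = 4:
Particular solution: y = 4e^(6x)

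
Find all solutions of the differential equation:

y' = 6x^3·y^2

Separating variables and integrating:
-1/y = 3x^4/2 + C

General solution: y^-1 = (-3/2)x^4 + C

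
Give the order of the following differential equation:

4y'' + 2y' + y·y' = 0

The order is 2 (highest derivative is of order 2).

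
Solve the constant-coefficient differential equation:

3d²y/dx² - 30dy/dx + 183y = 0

Characteristic equation: 3r² - 30r + 183 = 0
Divide by 3: r² - 10r + 61 = 0
Roots: r = 5 ± 6i (complex conjugates)
General solution: y = e^(5x)(C₁cos(6x) + C₂sin(6x))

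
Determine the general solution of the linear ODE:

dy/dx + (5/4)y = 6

Using integrating factor method:

General solution: y = 24/5 + Ce^(-5x/4)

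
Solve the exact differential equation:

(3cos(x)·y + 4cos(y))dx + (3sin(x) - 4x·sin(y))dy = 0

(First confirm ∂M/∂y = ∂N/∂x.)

Verify exactness: ∂M/∂y = ∂N/∂x ✓
Find F(x,y) such that ∂F/∂x = M, ∂F/∂y = N
Solution: 3sin(x)·y + 4x·cos(y) = C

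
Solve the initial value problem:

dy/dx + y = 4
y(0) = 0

General solution: y = 4 + Ce^(-x)
Applying y(0) = 0: C = 0 - 4 = -4
Particular solution: y = 4 - 4e^(-x)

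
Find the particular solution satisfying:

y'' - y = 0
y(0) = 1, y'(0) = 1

General solution: y = C₁e^x + C₂e^(-x)
Applying ICs: C₁ = 1, C₂ = 0
Particular solution: y = e^x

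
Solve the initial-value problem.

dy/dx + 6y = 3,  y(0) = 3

General solution: y = 1/2 + Ce^(-6x)
Applying y(0) = 3: C = 3 - 1/2 = 5/2
Particular solution: y = 1/2 + (5/2)e^(-6x)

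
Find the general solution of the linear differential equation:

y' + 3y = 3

Using integrating factor method:

General solution: y = 1 + Ce^(-3x)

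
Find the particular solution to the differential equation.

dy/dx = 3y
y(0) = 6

General solution: y = Ce^(3x)
Applying IC y(0) = 6:
Particular solution: y = 6e^(3x)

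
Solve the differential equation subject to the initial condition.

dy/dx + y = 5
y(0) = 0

General solution: y = 5 + Ce^(-x)
Applying y(0) = 0: C = 0 - 5 = -5
Particular solution: y = 5 - 5e^(-x)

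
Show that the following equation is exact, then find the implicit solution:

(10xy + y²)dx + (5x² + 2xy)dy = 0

Verify exactness: ∂M/∂y = ∂N/∂x ✓
Find F(x,y) such that ∂F/∂x = M, ∂F/∂y = N
Solution: 5x²y + xy² = C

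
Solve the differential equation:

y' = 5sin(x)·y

Separating variables and integrating:
ln|y| = -5cos(x) + C

General solution: y = Ce^(-5cos(x))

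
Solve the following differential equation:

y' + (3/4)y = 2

Using integrating factor method:

General solution: y = 8/3 + Ce^(-3x/4)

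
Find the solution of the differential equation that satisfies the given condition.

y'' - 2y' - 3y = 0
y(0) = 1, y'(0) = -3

General solution: y = C₁e^(3x) + C₂e^(-x)
Applying ICs: C₁ = -1/2, C₂ = 3/2
Particular solution: y = -(1/2)e^(3x) + (3/2)e^(-x)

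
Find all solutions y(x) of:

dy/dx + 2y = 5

Using integrating factor method:

General solution: y = 5/2 + Ce^(-2x)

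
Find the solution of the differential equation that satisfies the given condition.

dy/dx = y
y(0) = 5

General solution: y = Ce^x
Applying IC y(0) = 5:
Particular solution: y = 5e^x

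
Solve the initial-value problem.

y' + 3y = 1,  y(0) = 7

General solution: y = 1/3 + Ce^(-3x)
Applying y(0) = 7: C = 7 - 1/3 = 20/3
Particular solution: y = 1/3 + (20/3)e^(-3x)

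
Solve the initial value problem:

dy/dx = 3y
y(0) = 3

General solution: y = Ce^(3x)
Applying IC y(0) = 3:
Particular solution: y = 3e^(3x)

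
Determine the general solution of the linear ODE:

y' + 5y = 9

Using integrating factor method:

General solution: y = 9/5 + Ce^(-5x)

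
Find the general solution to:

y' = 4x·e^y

Separating variables and integrating:
-e^(-y) = 2x² + C

General solution: y = -ln(C - 2x²)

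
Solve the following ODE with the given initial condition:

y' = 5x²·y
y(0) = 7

General solution: y = Ce^(5x³/3)
Applying IC y(0) = 7:
Particular solution: y = 7e^(5x³/3)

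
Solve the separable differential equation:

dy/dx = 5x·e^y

Separating variables and integrating:
-e^(-y) = 5x²/2 + C

General solution: y = -ln(C - 5x²/2)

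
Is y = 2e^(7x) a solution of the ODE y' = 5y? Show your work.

Verification:
y = 2e^(7x)
y' = 14e^(7x)
But 5y = 10e^(7x)
y' ≠ 5y — the derivative does not match

No, it is not a solution.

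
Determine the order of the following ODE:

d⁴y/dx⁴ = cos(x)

The order is 4 (highest derivative is of order 4).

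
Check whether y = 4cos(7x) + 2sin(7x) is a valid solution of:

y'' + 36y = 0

Verification:
y'' = -196cos(7x) - 98sin(7x)
y'' + 36y ≠ 0 (frequency mismatch: got 49 instead of 36)

No, it is not a solution.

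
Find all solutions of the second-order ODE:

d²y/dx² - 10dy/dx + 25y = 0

Characteristic equation: r² - 10r + 25 = 0
Factored: (r - 5)² = 0
Repeated root: r = 5
General solution: y = (C₁ + C₂x)e^(5x)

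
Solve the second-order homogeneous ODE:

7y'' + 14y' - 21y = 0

Characteristic equation: 7r² + 14r - 21 = 0
Divide by 7: r² + 2r - 3 = 0
Roots: r = 1, -3 (distinct real)
General solution: y = C₁e^x + C₂e^(-3x)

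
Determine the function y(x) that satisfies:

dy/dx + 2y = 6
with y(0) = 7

General solution: y = 3 + Ce^(-2x)
Applying y(0) = 7: C = 7 - 3 = 4
Particular solution: y = 3 + 4e^(-2x)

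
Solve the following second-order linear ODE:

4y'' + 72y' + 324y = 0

Characteristic equation: 4r² + 72r + 324 = 0
Divide by 4: r² + 18r + 81 = 0
Factored: (r + 9)² = 0
Repeated root: r = -9
General solution: y = (C₁ + C₂x)e^(-9x)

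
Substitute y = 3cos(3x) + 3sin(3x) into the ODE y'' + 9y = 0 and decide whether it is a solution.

Verification:
y'' = -27cos(3x) - 27sin(3x)
y'' + 9y = 0 ✓

Yes, it is a solution.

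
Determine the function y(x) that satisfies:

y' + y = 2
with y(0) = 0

General solution: y = 2 + Ce^(-x)
Applying y(0) = 0: C = 0 - 2 = -2
Particular solution: y = 2 - 2e^(-x)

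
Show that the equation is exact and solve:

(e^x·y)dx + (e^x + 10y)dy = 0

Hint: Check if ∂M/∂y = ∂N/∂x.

Verify exactness: ∂M/∂y = ∂N/∂x ✓
Find F(x,y) such that ∂F/∂x = M, ∂F/∂y = N
Solution: e^x·y + 5y² = C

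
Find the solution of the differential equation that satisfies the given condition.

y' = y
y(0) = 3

General solution: y = Ce^x
Applying IC y(0) = 3:
Particular solution: y = 3e^x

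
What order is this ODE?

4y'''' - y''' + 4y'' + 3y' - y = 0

The order is 4 (highest derivative is of order 4).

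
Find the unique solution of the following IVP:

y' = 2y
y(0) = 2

General solution: y = Ce^(2x)
Applying IC y(0) = 2:
Particular solution: y = 2e^(2x)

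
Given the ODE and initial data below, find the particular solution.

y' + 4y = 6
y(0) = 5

General solution: y = 3/2 + Ce^(-4x)
Applying y(0) = 5: C = 5 - 3/2 = 7/2
Particular solution: y = 3/2 + (7/2)e^(-4x)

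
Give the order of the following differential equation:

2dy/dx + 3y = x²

The order is 1 (highest derivative is of order 1).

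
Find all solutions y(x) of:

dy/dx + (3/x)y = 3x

Using integrating factor method:

General solution: y = (3/5)x^2 + Cx^(-3)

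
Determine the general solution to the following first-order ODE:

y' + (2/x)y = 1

Using integrating factor method:

General solution: y = (1/3)x + Cx^(-2)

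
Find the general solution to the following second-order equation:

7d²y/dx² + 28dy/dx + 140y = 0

Characteristic equation: 7r² + 28r + 140 = 0
Divide by 7: r² + 4r + 20 = 0
Roots: r = -2 ± 4i (complex conjugates)
General solution: y = e^(-2x)(C₁cos(4x) + C₂sin(4x))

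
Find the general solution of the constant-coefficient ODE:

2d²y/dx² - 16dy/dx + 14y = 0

Characteristic equation: 2r² - 16r + 14 = 0
Divide by 2: r² - 8r + 7 = 0
Roots: r = 1, 7 (distinct real)
General solution: y = C₁e^x + C₂e^(7x)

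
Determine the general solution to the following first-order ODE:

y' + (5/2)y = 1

Using integrating factor method:

General solution: y = 2/5 + Ce^(-5x/2)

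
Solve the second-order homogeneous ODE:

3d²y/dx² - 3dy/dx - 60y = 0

Characteristic equation: 3r² - 3r - 60 = 0
Divide by 3: r² - r - 20 = 0
Roots: r = 5, -4 (distinct real)
General solution: y = C₁e^(5x) + C₂e^(-4x)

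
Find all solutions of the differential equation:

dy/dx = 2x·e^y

Separating variables and integrating:
-e^(-y) = x² + C

General solution: y = -ln(C - x²)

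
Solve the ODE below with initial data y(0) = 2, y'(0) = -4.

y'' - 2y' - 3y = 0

General solution: y = C₁e^(3x) + C₂e^(-x)
Applying ICs: C₁ = -1/2, C₂ = 5/2
Particular solution: y = -(1/2)e^(3x) + (5/2)e^(-x)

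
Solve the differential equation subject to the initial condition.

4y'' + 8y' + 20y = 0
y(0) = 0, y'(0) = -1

General solution: y = e^(-x)(C₁cos(2x) + C₂sin(2x))
Complex roots r = -1 ± 2i
Applying ICs: C₁ = 0, C₂ = -1/2
Particular solution: y = e^(-x)(-(1/2)sin(2x))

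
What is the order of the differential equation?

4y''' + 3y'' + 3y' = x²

The order is 3 (highest derivative is of order 3).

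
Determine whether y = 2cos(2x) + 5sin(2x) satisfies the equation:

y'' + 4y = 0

Verification:
y'' = -8cos(2x) - 20sin(2x)
y'' + 4y = 0 ✓

Yes, it is a solution.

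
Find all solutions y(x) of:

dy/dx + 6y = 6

Using integrating factor method:

General solution: y = 1 + Ce^(-6x)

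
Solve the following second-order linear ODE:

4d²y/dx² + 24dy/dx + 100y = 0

Characteristic equation: 4r² + 24r + 100 = 0
Divide by 4: r² + 6r + 25 = 0
Roots: r = -3 ± 4i (complex conjugates)
General solution: y = e^(-3x)(C₁cos(4x) + C₂sin(4x))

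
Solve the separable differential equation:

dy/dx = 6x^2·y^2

Separating variables and integrating:
-1/y = 2x^3 + C

General solution: y^-1 = -2x^3 + C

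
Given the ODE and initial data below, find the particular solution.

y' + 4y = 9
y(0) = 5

General solution: y = 9/4 + Ce^(-4x)
Applying y(0) = 5: C = 5 - 9/4 = 11/4
Particular solution: y = 9/4 + (11/4)e^(-4x)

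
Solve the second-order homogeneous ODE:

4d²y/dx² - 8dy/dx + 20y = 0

Characteristic equation: 4r² - 8r + 20 = 0
Divide by 4: r² - 2r + 5 = 0
Roots: r = 1 ± 2i (complex conjugates)
General solution: y = e^x(C₁cos(2x) + C₂sin(2x))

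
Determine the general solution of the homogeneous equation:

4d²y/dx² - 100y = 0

Characteristic equation: 4r² - 100 = 0
Divide by 4: r² - 25 = 0
Roots: r = 5, -5 (distinct real)
General solution: y = C₁e^(5x) + C₂e^(-5x)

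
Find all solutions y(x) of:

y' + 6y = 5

Using integrating factor method:

General solution: y = 5/6 + Ce^(-6x)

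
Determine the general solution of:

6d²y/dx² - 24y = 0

Characteristic equation: 6r² - 24 = 0
Divide by 6: r² - 4 = 0
Roots: r = 2, -2 (distinct real)
General solution: y = C₁e^(2x) + C₂e^(-2x)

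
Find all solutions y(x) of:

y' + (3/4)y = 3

Using integrating factor method:

General solution: y = 4 + Ce^(-3x/4)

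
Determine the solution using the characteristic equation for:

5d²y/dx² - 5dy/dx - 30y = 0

Characteristic equation: 5r² - 5r - 30 = 0
Divide by 5: r² - r - 6 = 0
Roots: r = 3, -2 (distinct real)
General solution: y = C₁e^(3x) + C₂e^(-2x)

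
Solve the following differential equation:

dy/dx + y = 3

Using integrating factor method:

General solution: y = 3 + Ce^(-x)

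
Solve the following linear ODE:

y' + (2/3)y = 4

Using integrating factor method:

General solution: y = 6 + Ce^(-2x/3)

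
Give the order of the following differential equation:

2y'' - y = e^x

The order is 2 (highest derivative is of order 2).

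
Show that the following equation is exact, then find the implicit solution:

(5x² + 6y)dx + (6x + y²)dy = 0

Verify exactness: ∂M/∂y = ∂N/∂x ✓
Find F(x,y) such that ∂F/∂x = M, ∂F/∂y = N
Solution: 5x³/3 + 6xy + y³/3 = C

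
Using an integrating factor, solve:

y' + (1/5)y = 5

Using integrating factor method:

General solution: y = 25 + Ce^(-x/5)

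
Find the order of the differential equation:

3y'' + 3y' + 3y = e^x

The order is 2 (highest derivative is of order 2).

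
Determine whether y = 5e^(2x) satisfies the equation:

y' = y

Verification:
y = 5e^(2x)
y' = 10e^(2x)
But y = 5e^(2x)
y' ≠ y — the derivative does not match

No, it is not a solution.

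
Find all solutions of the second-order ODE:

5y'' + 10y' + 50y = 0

Characteristic equation: 5r² + 10r + 50 = 0
Divide by 5: r² + 2r + 10 = 0
Roots: r = -1 ± 3i (complex conjugates)
General solution: y = e^(-x)(C₁cos(3x) + C₂sin(3x))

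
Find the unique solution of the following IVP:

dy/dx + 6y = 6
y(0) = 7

General solution: y = 1 + Ce^(-6x)
Applying y(0) = 7: C = 7 - 1 = 6
Particular solution: y = 1 + 6e^(-6x)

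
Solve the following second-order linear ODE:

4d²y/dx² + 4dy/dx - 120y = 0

Characteristic equation: 4r² + 4r - 120 = 0
Divide by 4: r² + r - 30 = 0
Roots: r = 5, -6 (distinct real)
General solution: y = C₁e^(5x) + C₂e^(-6x)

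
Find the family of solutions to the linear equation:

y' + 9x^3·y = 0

Using integrating factor method:

General solution: y = Ce^(-9x^4/4)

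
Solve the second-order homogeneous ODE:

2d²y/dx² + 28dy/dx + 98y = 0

Characteristic equation: 2r² + 28r + 98 = 0
Divide by 2: r² + 14r + 49 = 0
Factored: (r + 7)² = 0
Repeated root: r = -7
General solution: y = (C₁ + C₂x)e^(-7x)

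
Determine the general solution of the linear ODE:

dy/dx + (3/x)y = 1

Using integrating factor method:

General solution: y = (1/4)x + Cx^(-3)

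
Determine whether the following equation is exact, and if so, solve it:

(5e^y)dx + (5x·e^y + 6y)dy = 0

Verify exactness: ∂M/∂y = ∂N/∂x ✓
Find F(x,y) such that ∂F/∂x = M, ∂F/∂y = N
Solution: 5x·e^y + 3y² = C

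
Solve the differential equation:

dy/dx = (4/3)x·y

Separating variables and integrating:
ln|y| = 2x^2/3 + C

General solution: y = Ce^(2x^2/3)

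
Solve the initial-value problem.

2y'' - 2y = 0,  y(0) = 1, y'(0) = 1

General solution: y = C₁e^x + C₂e^(-x)
Applying ICs: C₁ = 1, C₂ = 0
Particular solution: y = e^x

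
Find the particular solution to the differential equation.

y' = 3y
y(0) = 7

General solution: y = Ce^(3x)
Applying IC y(0) = 7:
Particular solution: y = 7e^(3x)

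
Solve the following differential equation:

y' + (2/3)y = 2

Using integrating factor method:

General solution: y = 3 + Ce^(-2x/3)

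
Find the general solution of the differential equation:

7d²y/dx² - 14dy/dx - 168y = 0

Characteristic equation: 7r² - 14r - 168 = 0
Divide by 7: r² - 2r - 24 = 0
Roots: r = 6, -4 (distinct real)
General solution: y = C₁e^(6x) + C₂e^(-4x)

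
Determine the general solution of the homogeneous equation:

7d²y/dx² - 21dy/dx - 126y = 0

Characteristic equation: 7r² - 21r - 126 = 0
Divide by 7: r² - 3r - 18 = 0
Roots: r = 6, -3 (distinct real)
General solution: y = C₁e^(6x) + C₂e^(-3x)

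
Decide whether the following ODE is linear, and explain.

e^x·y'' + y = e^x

Linear (y and its derivatives appear to the first power only, no products of y terms)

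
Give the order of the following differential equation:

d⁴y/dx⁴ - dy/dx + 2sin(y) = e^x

The order is 4 (highest derivative is of order 4).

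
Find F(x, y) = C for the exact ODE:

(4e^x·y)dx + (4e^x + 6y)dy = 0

Verify exactness: ∂M/∂y = ∂N/∂x ✓
Find F(x,y) such that ∂F/∂x = M, ∂F/∂y = N
Solution: 4e^x·y + 3y² = C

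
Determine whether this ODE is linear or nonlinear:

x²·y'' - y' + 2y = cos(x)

Linear (y and its derivatives appear to the first power only, no products of y terms)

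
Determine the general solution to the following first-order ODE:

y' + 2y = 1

Using integrating factor method:

General solution: y = 1/2 + Ce^(-2x)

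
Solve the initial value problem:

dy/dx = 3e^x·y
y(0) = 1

General solution: y = Ce^(3e^x)
Applying IC y(0) = 1:
Particular solution: y = e^(3(e^x - 1))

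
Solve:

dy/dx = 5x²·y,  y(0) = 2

General solution: y = Ce^(5x³/3)
Applying IC y(0) = 2:
Particular solution: y = 2e^(5x³/3)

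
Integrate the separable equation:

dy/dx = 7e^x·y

Separating variables and integrating:
ln|y| = 7e^x + C

General solution: y = Ce^(7e^x)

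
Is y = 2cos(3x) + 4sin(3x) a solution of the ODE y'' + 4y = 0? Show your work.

Verification:
y'' = -18cos(3x) - 36sin(3x)
y'' + 4y ≠ 0 (frequency mismatch: got 9 instead of 4)

No, it is not a solution.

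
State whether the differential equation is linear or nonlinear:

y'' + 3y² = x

Nonlinear (y² term)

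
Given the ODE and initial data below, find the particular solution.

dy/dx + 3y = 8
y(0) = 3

General solution: y = 8/3 + Ce^(-3x)
Applying y(0) = 3: C = 3 - 8/3 = 1/3
Particular solution: y = 8/3 + (1/3)e^(-3x)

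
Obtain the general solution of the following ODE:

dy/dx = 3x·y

Separating variables and integrating:
ln|y| = 3x^2/2 + C

General solution: y = Ce^(3x^2/2)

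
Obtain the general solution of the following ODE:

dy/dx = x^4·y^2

Separating variables and integrating:
-1/y = x^5/5 + C

General solution: y^-1 = (-1/5)x^5 + C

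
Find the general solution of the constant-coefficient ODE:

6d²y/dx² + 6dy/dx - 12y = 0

Characteristic equation: 6r² + 6r - 12 = 0
Divide by 6: r² + r - 2 = 0
Roots: r = 1, -2 (distinct real)
General solution: y = C₁e^x + C₂e^(-2x)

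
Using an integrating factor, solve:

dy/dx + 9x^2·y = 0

Using integrating factor method:

General solution: y = Ce^(-3x^3)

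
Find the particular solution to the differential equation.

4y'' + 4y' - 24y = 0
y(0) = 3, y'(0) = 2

General solution: y = C₁e^(2x) + C₂e^(-3x)
Applying ICs: C₁ = 11/5, C₂ = 4/5
Particular solution: y = (11/5)e^(2x) + (4/5)e^(-3x)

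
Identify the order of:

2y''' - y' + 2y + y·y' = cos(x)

The order is 3 (highest derivative is of order 3).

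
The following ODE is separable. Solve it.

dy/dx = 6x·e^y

Separating variables and integrating:
-e^(-y) = 3x² + C

General solution: y = -ln(C - 3x²)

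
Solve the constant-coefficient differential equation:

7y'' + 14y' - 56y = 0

Characteristic equation: 7r² + 14r - 56 = 0
Divide by 7: r² + 2r - 8 = 0
Roots: r = 2, -4 (distinct real)
General solution: y = C₁e^(2x) + C₂e^(-4x)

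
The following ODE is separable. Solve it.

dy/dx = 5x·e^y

Separating variables and integrating:
-e^(-y) = 5x²/2 + C

General solution: y = -ln(C - 5x²/2)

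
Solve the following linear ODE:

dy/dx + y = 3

Using integrating factor method:

General solution: y = 3 + Ce^(-x)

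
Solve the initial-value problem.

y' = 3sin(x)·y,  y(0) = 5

General solution: y = Ce^(-3cos(x))
Applying IC y(0) = 5:
Particular solution: y = 5e^(3(1-cos(x)))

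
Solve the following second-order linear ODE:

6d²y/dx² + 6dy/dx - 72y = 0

Characteristic equation: 6r² + 6r - 72 = 0
Divide by 6: r² + r - 12 = 0
Roots: r = 3, -4 (distinct real)
General solution: y = C₁e^(3x) + C₂e^(-4x)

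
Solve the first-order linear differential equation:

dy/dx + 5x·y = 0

Using integrating factor method:

General solution: y = Ce^(-5x^2/2)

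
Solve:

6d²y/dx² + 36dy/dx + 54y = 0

Characteristic equation: 6r² + 36r + 54 = 0
Divide by 6: r² + 6r + 9 = 0
Factored: (r + 3)² = 0
Repeated root: r = -3
General solution: y = (C₁ + C₂x)e^(-3x)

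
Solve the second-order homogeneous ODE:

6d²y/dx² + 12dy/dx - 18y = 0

Characteristic equation: 6r² + 12r - 18 = 0
Divide by 6: r² + 2r - 3 = 0
Roots: r = 1, -3 (distinct real)
General solution: y = C₁e^x + C₂e^(-3x)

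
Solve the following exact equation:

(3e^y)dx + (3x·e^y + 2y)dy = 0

Verify exactness: ∂M/∂y = ∂N/∂x ✓
Find F(x,y) such that ∂F/∂x = M, ∂F/∂y = N
Solution: 3x·e^y + y² = C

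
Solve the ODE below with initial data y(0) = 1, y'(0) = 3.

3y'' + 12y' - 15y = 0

General solution: y = C₁e^x + C₂e^(-5x)
Applying ICs: C₁ = 4/3, C₂ = -1/3
Particular solution: y = (4/3)e^x - (1/3)e^(-5x)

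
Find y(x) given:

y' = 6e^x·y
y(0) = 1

General solution: y = Ce^(6e^x)
Applying IC y(0) = 1:
Particular solution: y = e^(6(e^x - 1))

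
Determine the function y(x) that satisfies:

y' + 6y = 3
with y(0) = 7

General solution: y = 1/2 + Ce^(-6x)
Applying y(0) = 7: C = 7 - 1/2 = 13/2
Particular solution: y = 1/2 + (13/2)e^(-6x)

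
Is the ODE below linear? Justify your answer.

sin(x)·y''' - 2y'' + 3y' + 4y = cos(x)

Yes. Linear (y and its derivatives appear to the first power only, no products of y terms)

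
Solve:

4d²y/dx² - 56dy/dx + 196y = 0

Characteristic equation: 4r² - 56r + 196 = 0
Divide by 4: r² - 14r + 49 = 0
Factored: (r - 7)² = 0
Repeated root: r = 7
General solution: y = (C₁ + C₂x)e^(7x)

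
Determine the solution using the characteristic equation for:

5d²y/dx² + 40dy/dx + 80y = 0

Characteristic equation: 5r² + 40r + 80 = 0
Divide by 5: r² + 8r + 16 = 0
Factored: (r + 4)² = 0
Repeated root: r = -4
General solution: y = (C₁ + C₂x)e^(-4x)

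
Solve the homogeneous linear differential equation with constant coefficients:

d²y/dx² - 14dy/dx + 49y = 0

Characteristic equation: r² - 14r + 49 = 0
Factored: (r - 7)² = 0
Repeated root: r = 7
General solution: y = (C₁ + C₂x)e^(7x)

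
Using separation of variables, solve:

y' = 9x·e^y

Separating variables and integrating:
-e^(-y) = 9x²/2 + C

General solution: y = -ln(C - 9x²/2)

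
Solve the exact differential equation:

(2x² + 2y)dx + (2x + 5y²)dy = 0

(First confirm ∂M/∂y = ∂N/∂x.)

Verify exactness: ∂M/∂y = ∂N/∂x ✓
Find F(x,y) such that ∂F/∂x = M, ∂F/∂y = N
Solution: 2x³/3 + 2xy + 5y³/3 = C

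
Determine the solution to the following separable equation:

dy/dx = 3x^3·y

Separating variables and integrating:
ln|y| = 3x^4/4 + C

General solution: y = Ce^(3x^4/4)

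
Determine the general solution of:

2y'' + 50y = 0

Characteristic equation: 2r² + 50 = 0
Divide by 2: r² + 25 = 0
Roots: r = ±5i (complex conjugates)
General solution: y = C₁cos(5x) + C₂sin(5x)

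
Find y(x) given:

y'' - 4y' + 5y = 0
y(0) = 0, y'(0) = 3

General solution: y = e^(2x)(C₁cos(x) + C₂sin(x))
Complex roots r = 2 ± i
Applying ICs: C₁ = 0, C₂ = 3
Particular solution: y = e^(2x)(3sin(x))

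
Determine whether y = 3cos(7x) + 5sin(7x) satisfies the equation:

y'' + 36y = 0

Verification:
y'' = -147cos(7x) - 245sin(7x)
y'' + 36y ≠ 0 (frequency mismatch: got 49 instead of 36)

No, it is not a solution.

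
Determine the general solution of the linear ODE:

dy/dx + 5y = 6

Using integrating factor method:

General solution: y = 6/5 + Ce^(-5x)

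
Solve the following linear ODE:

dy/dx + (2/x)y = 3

Using integrating factor method:

General solution: y = x + Cx^(-2)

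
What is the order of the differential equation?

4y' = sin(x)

The order is 1 (highest derivative is of order 1).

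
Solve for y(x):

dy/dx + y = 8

Using integrating factor method:

General solution: y = 8 + Ce^(-x)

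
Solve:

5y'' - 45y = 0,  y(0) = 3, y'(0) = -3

General solution: y = C₁e^(3x) + C₂e^(-3x)
Applying ICs: C₁ = 1, C₂ = 2
Particular solution: y = e^(3x) + 2e^(-3x)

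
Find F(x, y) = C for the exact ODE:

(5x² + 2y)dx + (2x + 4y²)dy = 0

Verify exactness: ∂M/∂y = ∂N/∂x ✓
Find F(x,y) such that ∂F/∂x = M, ∂F/∂y = N
Solution: 5x³/3 + 2xy + 4y³/3 = C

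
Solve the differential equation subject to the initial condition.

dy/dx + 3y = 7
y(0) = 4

General solution: y = 7/3 + Ce^(-3x)
Applying y(0) = 4: C = 4 - 7/3 = 5/3
Particular solution: y = 7/3 + (5/3)e^(-3x)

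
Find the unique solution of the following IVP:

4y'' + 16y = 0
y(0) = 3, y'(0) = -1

General solution: y = C₁cos(2x) + C₂sin(2x)
Complex roots r = ±2i
Applying ICs: C₁ = 3, C₂ = -1/2
Particular solution: y = 3cos(2x) - (1/2)sin(2x)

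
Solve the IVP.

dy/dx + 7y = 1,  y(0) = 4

General solution: y = 1/7 + Ce^(-7x)
Applying y(0) = 4: C = 4 - 1/7 = 27/7
Particular solution: y = 1/7 + (27/7)e^(-7x)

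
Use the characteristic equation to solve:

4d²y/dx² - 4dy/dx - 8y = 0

Characteristic equation: 4r² - 4r - 8 = 0
Divide by 4: r² - r - 2 = 0
Roots: r = 2, -1 (distinct real)
General solution: y = C₁e^(2x) + C₂e^(-x)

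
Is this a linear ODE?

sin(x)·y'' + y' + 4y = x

Yes. Linear (y and its derivatives appear to the first power only, no products of y terms)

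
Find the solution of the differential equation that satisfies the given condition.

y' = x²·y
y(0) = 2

General solution: y = Ce^(x³/3)
Applying IC y(0) = 2:
Particular solution: y = 2e^(x³/3)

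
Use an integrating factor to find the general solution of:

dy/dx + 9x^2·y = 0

Using integrating factor method:

General solution: y = Ce^(-3x^3)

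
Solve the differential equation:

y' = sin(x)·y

Separating variables and integrating:
ln|y| = -cos(x) + C

General solution: y = Ce^(-cos(x))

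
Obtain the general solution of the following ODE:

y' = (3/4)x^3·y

Separating variables and integrating:
ln|y| = 3x^4/16 + C

General solution: y = Ce^(3x^4/16)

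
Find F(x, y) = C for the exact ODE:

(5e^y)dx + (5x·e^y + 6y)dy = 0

Verify exactness: ∂M/∂y = ∂N/∂x ✓
Find F(x,y) such that ∂F/∂x = M, ∂F/∂y = N
Solution: 5x·e^y + 3y² = C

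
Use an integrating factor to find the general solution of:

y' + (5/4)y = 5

Using integrating factor method:

General solution: y = 4 + Ce^(-5x/4)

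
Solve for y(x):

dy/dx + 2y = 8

Using integrating factor method:

General solution: y = 4 + Ce^(-2x)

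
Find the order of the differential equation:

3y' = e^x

The order is 1 (highest derivative is of order 1).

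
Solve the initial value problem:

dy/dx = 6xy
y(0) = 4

General solution: y = Ce^(3x²)
Applying IC y(0) = 4:
Particular solution: y = 4e^(3x²)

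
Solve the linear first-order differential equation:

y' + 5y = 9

Using integrating factor method:

General solution: y = 9/5 + Ce^(-5x)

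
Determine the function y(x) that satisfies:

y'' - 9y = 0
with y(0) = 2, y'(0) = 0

General solution: y = C₁e^(3x) + C₂e^(-3x)
Applying ICs: C₁ = 1, C₂ = 1
Particular solution: y = e^(3x) + e^(-3x)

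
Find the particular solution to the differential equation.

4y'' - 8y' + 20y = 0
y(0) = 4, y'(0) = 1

General solution: y = e^x(C₁cos(2x) + C₂sin(2x))
Complex roots r = 1 ± 2i
Applying ICs: C₁ = 4, C₂ = -3/2
Particular solution: y = e^x(4cos(2x) - (3/2)sin(2x))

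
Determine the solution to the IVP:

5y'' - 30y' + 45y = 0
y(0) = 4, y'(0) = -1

General solution: y = (C₁ + C₂x)e^(3x)
Repeated root r = 3
Applying ICs: C₁ = 4, C₂ = -13
Particular solution: y = (4 - 13x)e^(3x)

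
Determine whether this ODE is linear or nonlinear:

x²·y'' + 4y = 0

Linear (y and its derivatives appear to the first power only, no products of y terms)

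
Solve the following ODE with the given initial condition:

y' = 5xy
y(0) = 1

General solution: y = Ce^(5x²/2)
Applying IC y(0) = 1:
Particular solution: y = e^(5x²/2)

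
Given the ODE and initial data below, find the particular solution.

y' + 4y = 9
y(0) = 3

General solution: y = 9/4 + Ce^(-4x)
Applying y(0) = 3: C = 3 - 9/4 = 3/4
Particular solution: y = 9/4 + (3/4)e^(-4x)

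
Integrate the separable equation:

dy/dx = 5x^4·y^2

Separating variables and integrating:
-1/y = x^5 + C

General solution: y^-1 = -x^5 + C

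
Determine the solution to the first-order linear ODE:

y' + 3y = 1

Using integrating factor method:

General solution: y = 1/3 + Ce^(-3x)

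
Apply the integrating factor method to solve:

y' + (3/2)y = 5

Using integrating factor method:

General solution: y = 10/3 + Ce^(-3x/2)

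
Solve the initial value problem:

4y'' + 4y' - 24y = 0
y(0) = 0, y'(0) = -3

General solution: y = C₁e^(2x) + C₂e^(-3x)
Applying ICs: C₁ = -3/5, C₂ = 3/5
Particular solution: y = -(3/5)e^(2x) + (3/5)e^(-3x)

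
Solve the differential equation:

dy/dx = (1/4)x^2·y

Separating variables and integrating:
ln|y| = x^3/12 + C

General solution: y = Ce^(x^3/12)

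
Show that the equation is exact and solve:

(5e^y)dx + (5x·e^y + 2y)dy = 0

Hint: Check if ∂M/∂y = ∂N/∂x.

Verify exactness: ∂M/∂y = ∂N/∂x ✓
Find F(x,y) such that ∂F/∂x = M, ∂F/∂y = N
Solution: 5x·e^y + y² = C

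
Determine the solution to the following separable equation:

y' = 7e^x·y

Separating variables and integrating:
ln|y| = 7e^x + C

General solution: y = Ce^(7e^x)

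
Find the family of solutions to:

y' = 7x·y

Separating variables and integrating:
ln|y| = 7x^2/2 + C

General solution: y = Ce^(7x^2/2)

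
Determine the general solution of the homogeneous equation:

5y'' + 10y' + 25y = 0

Characteristic equation: 5r² + 10r + 25 = 0
Divide by 5: r² + 2r + 5 = 0
Roots: r = -1 ± 2i (complex conjugates)
General solution: y = e^(-x)(C₁cos(2x) + C₂sin(2x))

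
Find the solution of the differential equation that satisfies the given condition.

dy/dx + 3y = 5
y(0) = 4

General solution: y = 5/3 + Ce^(-3x)
Applying y(0) = 4: C = 4 - 5/3 = 7/3
Particular solution: y = 5/3 + (7/3)e^(-3x)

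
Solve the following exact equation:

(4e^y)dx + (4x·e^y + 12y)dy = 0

Verify exactness: ∂M/∂y = ∂N/∂x ✓
Find F(x,y) such that ∂F/∂x = M, ∂F/∂y = N
Solution: 4x·e^y + 6y² = C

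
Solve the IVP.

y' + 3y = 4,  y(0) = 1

General solution: y = 4/3 + Ce^(-3x)
Applying y(0) = 1: C = 1 - 4/3 = -1/3
Particular solution: y = 4/3 - (1/3)e^(-3x)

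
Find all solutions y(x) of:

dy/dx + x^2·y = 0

Using integrating factor method:

General solution: y = Ce^(-x^3/3)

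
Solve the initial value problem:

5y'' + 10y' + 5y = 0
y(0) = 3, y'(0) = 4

General solution: y = (C₁ + C₂x)e^(-x)
Repeated root r = -1
Applying ICs: C₁ = 3, C₂ = 7
Particular solution: y = (3 + 7x)e^(-x)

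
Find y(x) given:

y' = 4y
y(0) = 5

General solution: y = Ce^(4x)
Applying IC y(0) = 5:
Particular solution: y = 5e^(4x)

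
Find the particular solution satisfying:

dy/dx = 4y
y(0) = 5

General solution: y = Ce^(4x)
Applying IC y(0) = 5:
Particular solution: y = 5e^(4x)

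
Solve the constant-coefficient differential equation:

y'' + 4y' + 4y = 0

Characteristic equation: r² + 4r + 4 = 0
Factored: (r + 2)² = 0
Repeated root: r = -2
General solution: y = (C₁ + C₂x)e^(-2x)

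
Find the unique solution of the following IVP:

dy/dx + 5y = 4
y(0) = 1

General solution: y = 4/5 + Ce^(-5x)
Applying y(0) = 1: C = 1 - 4/5 = 1/5
Particular solution: y = 4/5 + (1/5)e^(-5x)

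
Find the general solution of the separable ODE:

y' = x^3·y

Separating variables and integrating:
ln|y| = x^4/4 + C

General solution: y = Ce^(x^4/4)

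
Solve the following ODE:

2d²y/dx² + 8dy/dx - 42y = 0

Characteristic equation: 2r² + 8r - 42 = 0
Divide by 2: r² + 4r - 21 = 0
Roots: r = 3, -7 (distinct real)
General solution: y = C₁e^(3x) + C₂e^(-7x)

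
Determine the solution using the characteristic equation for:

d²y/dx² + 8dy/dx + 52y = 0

Characteristic equation: r² + 8r + 52 = 0
Roots: r = -4 ± 6i (complex conjugates)
General solution: y = e^(-4x)(C₁cos(6x) + C₂sin(6x))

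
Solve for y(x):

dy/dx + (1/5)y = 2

Using integrating factor method:

General solution: y = 10 + Ce^(-x/5)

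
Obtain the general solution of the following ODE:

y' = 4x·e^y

Separating variables and integrating:
-e^(-y) = 2x² + C

General solution: y = -ln(C - 2x²)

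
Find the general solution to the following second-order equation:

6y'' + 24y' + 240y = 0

Characteristic equation: 6r² + 24r + 240 = 0
Divide by 6: r² + 4r + 40 = 0
Roots: r = -2 ± 6i (complex conjugates)
General solution: y = e^(-2x)(C₁cos(6x) + C₂sin(6x))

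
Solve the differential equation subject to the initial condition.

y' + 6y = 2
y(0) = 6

General solution: y = 1/3 + Ce^(-6x)
Applying y(0) = 6: C = 6 - 1/3 = 17/3
Particular solution: y = 1/3 + (17/3)e^(-6x)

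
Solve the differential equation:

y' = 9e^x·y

Separating variables and integrating:
ln|y| = 9e^x + C

General solution: y = Ce^(9e^x)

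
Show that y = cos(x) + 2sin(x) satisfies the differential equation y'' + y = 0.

Verification:
y'' = -cos(x) - 2sin(x)
y'' + y = 0 ✓

Yes, it is a solution.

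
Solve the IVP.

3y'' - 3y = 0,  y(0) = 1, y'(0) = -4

General solution: y = C₁e^x + C₂e^(-x)
Applying ICs: C₁ = -3/2, C₂ = 5/2
Particular solution: y = -(3/2)e^x + (5/2)e^(-x)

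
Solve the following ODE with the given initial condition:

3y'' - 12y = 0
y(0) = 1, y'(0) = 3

General solution: y = C₁e^(2x) + C₂e^(-2x)
Applying ICs: C₁ = 5/4, C₂ = -1/4
Particular solution: y = (5/4)e^(2x) - (1/4)e^(-2x)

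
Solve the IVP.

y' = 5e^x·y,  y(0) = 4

General solution: y = Ce^(5e^x)
Applying IC y(0) = 4:
Particular solution: y = 4e^(5(e^x - 1))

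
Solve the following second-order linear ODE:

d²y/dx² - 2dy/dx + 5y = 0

Characteristic equation: r² - 2r + 5 = 0
Roots: r = 1 ± 2i (complex conjugates)
General solution: y = e^x(C₁cos(2x) + C₂sin(2x))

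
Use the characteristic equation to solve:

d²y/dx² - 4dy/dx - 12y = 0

Characteristic equation: r² - 4r - 12 = 0
Roots: r = 6, -2 (distinct real)
General solution: y = C₁e^(6x) + C₂e^(-2x)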